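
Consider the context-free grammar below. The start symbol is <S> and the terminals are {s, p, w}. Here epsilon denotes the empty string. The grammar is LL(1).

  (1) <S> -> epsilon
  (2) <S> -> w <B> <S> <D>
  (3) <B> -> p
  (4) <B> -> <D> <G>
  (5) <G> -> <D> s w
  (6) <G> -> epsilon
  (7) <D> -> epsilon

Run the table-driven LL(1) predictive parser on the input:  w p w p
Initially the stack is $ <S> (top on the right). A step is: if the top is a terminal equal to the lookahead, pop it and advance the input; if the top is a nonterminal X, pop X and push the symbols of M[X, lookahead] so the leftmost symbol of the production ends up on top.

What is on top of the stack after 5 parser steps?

step 1: stack=$ <S>  input=w p w p $  — expand <S> -> w <B> <S> <D>
step 2: stack=$ <D> <S> <B> w  input=w p w p $  — match w
step 3: stack=$ <D> <S> <B>  input=p w p $  — expand <B> -> p
step 4: stack=$ <D> <S> p  input=p w p $  — match p
step 5: stack=$ <D> <S>  input=w p $  — expand <S> -> w <B> <S> <D>
Stack after step 5: $ <D> <D> <S> <B> w (top = w).

w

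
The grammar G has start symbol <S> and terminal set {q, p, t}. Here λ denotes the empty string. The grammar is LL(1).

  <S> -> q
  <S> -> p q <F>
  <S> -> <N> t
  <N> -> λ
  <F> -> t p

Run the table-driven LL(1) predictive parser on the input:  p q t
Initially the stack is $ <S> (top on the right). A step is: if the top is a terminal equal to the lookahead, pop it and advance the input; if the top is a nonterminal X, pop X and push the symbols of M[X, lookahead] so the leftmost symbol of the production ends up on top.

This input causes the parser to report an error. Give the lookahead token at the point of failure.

$

step 1: stack=$ <S>  input=p q t $  — expand <S> -> p q <F>
step 2: stack=$ <F> q p  input=p q t $  — match p
step 3: stack=$ <F> q  input=q t $  — match q
step 4: stack=$ <F>  input=t $  — expand <F> -> t p
step 5: stack=$ p t  input=t $  — match t
step 6: stack=$ p  input=$  — error: top is terminal p but lookahead is $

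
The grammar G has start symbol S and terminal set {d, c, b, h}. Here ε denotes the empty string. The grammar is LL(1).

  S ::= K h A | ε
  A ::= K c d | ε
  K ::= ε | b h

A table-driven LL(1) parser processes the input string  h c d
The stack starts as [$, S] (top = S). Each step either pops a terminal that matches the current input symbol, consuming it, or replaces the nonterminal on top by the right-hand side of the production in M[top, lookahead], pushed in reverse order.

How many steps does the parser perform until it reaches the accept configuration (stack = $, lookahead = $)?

     Stack    Input    Action
  1  $ S      h c d $  expand S ::= K h A
  2  $ A h K  h c d $  expand K ::= ε
  3  $ A h    h c d $  match h
  4  $ A      c d $    expand A ::= K c d
  5  $ d c K  c d $    expand K ::= ε
  6  $ d c    c d $    match c
  7  $ d      d $      match d
Accept reached after 7 steps.

7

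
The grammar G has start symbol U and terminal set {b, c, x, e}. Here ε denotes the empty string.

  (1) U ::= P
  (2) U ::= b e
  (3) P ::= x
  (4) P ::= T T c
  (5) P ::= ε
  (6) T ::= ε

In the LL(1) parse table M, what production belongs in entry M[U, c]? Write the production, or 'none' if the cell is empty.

U ::= P

FIRST(T) = {ε}
FIRST(P) = {ε, c, x}  (via T T c)
FIRST(U) = {ε, b, c, x}  (via P)
FOLLOW(U) includes $ since U is the start symbol.
FOLLOW(U): U appears on no right-hand side. Thus FOLLOW(U) = {$}.
For U ::= P: FIRST(P) = {ε, c, x}, so it goes in M[U, t] for t ∈ {c, x}; since ε ∈ FIRST, also for every t ∈ FOLLOW(U) = {$}.
For U ::= b e: FIRST(b e) = {b}, so it goes in M[U, t] for t ∈ {b}.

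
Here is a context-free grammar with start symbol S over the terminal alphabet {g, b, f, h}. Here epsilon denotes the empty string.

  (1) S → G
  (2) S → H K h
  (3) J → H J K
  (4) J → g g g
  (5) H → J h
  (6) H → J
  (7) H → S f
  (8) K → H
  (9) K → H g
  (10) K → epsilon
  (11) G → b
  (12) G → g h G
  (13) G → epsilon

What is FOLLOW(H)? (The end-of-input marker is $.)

{b, f, g, h}

FIRST(G): from G→b we get {b}; from G→g h G we get {g}; from G→epsilon we get {epsilon}. So FIRST(G) = {epsilon, b, g}.
FIRST(S): from S→G we get {epsilon, b, g}; from S→H K h we get {b, f, g}. So FIRST(S) = {epsilon, b, f, g}.
FIRST(J): from J→H J K we get {b, f, g}; from J→g g g we get {g}. So FIRST(J) = {b, f, g}.
FIRST(H): from H→J h we get {b, f, g}; from H→J we get {b, f, g}; from H→S f we get {b, f, g}. So FIRST(H) = {b, f, g}.
FIRST(K): from K→H we get {b, f, g}; from K→H g we get {b, f, g}; from K→epsilon we get {epsilon}. So FIRST(K) = {epsilon, b, f, g}.
FOLLOW(S) includes $ since S is the start symbol.
FOLLOW(S): in H→S f, S is followed by f with FIRST {f}. Thus FOLLOW(S) = {$, f}.
FOLLOW(G): in S→G, the suffix after G is empty, so FOLLOW(G) ⊇ FOLLOW(S) = {$, f}; in G→g h G, the suffix after G is empty (adds nothing new). Thus FOLLOW(G) = {$, f}.
FOLLOW(J): in J→H J K, J is followed by K with FIRST {epsilon, b, f, g}; in J→H J K, the suffix after J is nullable (adds nothing new); in H→J h, J is followed by h with FIRST {h}; in H→J, the suffix after J is empty, so FOLLOW(J) ⊇ FOLLOW(H) = {b, f, g, h}. Thus FOLLOW(J) = {b, f, g, h}.
FOLLOW(K): in S→H K h, K is followed by h with FIRST {h}; in J→H J K, the suffix after K is empty, so FOLLOW(K) ⊇ FOLLOW(J) = {b, f, g, h}. Thus FOLLOW(K) = {b, f, g, h}.
FOLLOW(H): in S→H K h, H is followed by K h with FIRST {b, f, g, h}; in J→H J K, H is followed by J K with FIRST {b, f, g}; in K→H, the suffix after H is empty, so FOLLOW(H) ⊇ FOLLOW(K) = {b, f, g, h}; in K→H g, H is followed by g with FIRST {g}. Thus FOLLOW(H) = {b, f, g, h}.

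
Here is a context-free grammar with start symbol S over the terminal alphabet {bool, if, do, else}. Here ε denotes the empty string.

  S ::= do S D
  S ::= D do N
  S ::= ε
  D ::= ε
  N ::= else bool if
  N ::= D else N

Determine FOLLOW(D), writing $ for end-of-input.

FIRST(D) = {ε}
FIRST(S) = {ε, do}  (via D do N)
FIRST(N) = {else}  (via D else N)
FOLLOW(S) includes $ since S is the start symbol.
FOLLOW(S): in S::=do S D, S is followed by D with FIRST {ε}; in S::=do S D, the suffix after S is nullable (adds nothing new). Thus FOLLOW(S) = {$}.
FOLLOW(D): in S::=do S D, the suffix after D is empty, so FOLLOW(D) ⊇ FOLLOW(S) = {$}; in S::=D do N, D is followed by do N with FIRST {do}; in N::=D else N, D is followed by else N with FIRST {else}. Thus FOLLOW(D) = {$, do, else}.
FOLLOW(N): in S::=D do N, the suffix after N is empty, so FOLLOW(N) ⊇ FOLLOW(S) = {$}; in N::=D else N, the suffix after N is empty (adds nothing new). Thus FOLLOW(N) = {$}.

{$, do, else}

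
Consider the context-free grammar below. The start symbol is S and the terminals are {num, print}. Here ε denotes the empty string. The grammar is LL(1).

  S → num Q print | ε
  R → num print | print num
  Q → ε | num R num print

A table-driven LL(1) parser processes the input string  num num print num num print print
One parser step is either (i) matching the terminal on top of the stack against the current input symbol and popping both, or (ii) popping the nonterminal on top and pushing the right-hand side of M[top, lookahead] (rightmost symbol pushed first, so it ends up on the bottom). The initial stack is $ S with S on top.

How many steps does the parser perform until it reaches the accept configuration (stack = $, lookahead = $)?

10

step 1: stack=$ S  input=num num print num num print print $  — expand S → num Q print
step 2: stack=$ print Q num  input=num num print num num print print $  — match num
step 3: stack=$ print Q  input=num print num num print print $  — expand Q → num R num print
step 4: stack=$ print print num R num  input=num print num num print print $  — match num
step 5: stack=$ print print num R  input=print num num print print $  — expand R → print num
step 6: stack=$ print print num num print  input=print num num print print $  — match print
step 7: stack=$ print print num num  input=num num print print $  — match num
step 8: stack=$ print print num  input=num print print $  — match num
step 9: stack=$ print print  input=print print $  — match print
step 10: stack=$ print  input=print $  — match print
Accept reached after 10 steps.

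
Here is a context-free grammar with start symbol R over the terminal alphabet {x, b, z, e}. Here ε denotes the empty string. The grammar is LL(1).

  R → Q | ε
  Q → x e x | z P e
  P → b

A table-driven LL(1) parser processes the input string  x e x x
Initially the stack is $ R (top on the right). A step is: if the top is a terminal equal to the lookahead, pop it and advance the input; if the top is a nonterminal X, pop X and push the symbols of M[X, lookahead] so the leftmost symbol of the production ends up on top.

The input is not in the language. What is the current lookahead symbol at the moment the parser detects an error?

x

     Stack    Input      Action
  1  $ R      x e x x $  expand R → Q
  2  $ Q      x e x x $  expand Q → x e x
  3  $ x e x  x e x x $  match x
  4  $ x e    e x x $    match e
  5  $ x      x x $      match x
  6  $        x $        error: stack empty but input remains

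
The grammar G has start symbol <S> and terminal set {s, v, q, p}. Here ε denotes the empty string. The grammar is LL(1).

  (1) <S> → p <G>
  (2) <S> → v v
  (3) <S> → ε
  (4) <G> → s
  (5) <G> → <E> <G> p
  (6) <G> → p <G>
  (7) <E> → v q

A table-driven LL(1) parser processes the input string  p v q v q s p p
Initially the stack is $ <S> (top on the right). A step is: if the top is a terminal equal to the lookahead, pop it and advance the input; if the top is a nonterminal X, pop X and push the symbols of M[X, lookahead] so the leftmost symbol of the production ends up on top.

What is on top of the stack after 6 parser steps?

step 1: stack=$ <S>  input=p v q v q s p p $  — expand <S> → p <G>
step 2: stack=$ <G> p  input=p v q v q s p p $  — match p
step 3: stack=$ <G>  input=v q v q s p p $  — expand <G> → <E> <G> p
step 4: stack=$ p <G> <E>  input=v q v q s p p $  — expand <E> → v q
step 5: stack=$ p <G> q v  input=v q v q s p p $  — match v
step 6: stack=$ p <G> q  input=q v q s p p $  — match q
Stack after step 6: $ p <G> (top = <G>).

<G>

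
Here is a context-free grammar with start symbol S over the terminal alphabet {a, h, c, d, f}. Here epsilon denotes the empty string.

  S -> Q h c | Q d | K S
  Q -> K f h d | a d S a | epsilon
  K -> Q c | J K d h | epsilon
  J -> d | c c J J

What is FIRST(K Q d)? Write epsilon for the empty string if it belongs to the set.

FIRST(J) = {c, d}
FIRST(S) = {a, c, d, f, h}  (via Q h c, Q d, K S)
FIRST(Q) = {epsilon, a, c, d, f}  (via K f h d)
FIRST(K) = {epsilon, a, c, d, f}  (via Q c, J K d h)
FIRST(K Q d): take FIRST of each symbol in turn, carrying on past any symbol whose FIRST contains epsilon; result {a, c, d, f}.

{a, c, d, f}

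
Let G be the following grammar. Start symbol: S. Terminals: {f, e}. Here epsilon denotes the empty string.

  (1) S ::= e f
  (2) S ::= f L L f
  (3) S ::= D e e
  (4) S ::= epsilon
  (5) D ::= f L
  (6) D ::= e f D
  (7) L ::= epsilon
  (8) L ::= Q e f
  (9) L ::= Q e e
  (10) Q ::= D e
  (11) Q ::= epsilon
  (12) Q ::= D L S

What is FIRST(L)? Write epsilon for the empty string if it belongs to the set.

FIRST(D): from D::=f L we get {f}; from D::=e f D we get {e}. So FIRST(D) = {e, f}.
FIRST(S): from S::=e f we get {e}; from S::=f L L f we get {f}; from S::=D e e we get {e, f}; from S::=epsilon we get {epsilon}. So FIRST(S) = {epsilon, e, f}.
FIRST(Q): from Q::=D e we get {e, f}; from Q::=epsilon we get {epsilon}; from Q::=D L S we get {e, f}. So FIRST(Q) = {epsilon, e, f}.
FIRST(L): from L::=epsilon we get {epsilon}; from L::=Q e f we get {e, f}; from L::=Q e e we get {e, f}. So FIRST(L) = {epsilon, e, f}.

{epsilon, e, f}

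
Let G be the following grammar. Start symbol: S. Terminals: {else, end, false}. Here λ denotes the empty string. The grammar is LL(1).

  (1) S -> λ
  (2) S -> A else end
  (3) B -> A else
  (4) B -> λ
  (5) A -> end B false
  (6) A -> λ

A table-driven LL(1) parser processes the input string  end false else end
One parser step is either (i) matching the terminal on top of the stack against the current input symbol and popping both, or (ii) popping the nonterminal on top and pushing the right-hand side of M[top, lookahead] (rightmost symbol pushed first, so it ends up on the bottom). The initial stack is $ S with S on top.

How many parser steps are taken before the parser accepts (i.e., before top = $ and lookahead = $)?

7

step 1: stack=$ S  input=end false else end $  — expand S -> A else end
step 2: stack=$ end else A  input=end false else end $  — expand A -> end B false
step 3: stack=$ end else false B end  input=end false else end $  — match end
step 4: stack=$ end else false B  input=false else end $  — expand B -> λ
step 5: stack=$ end else false  input=false else end $  — match false
step 6: stack=$ end else  input=else end $  — match else
step 7: stack=$ end  input=end $  — match end
Accept reached after 7 steps.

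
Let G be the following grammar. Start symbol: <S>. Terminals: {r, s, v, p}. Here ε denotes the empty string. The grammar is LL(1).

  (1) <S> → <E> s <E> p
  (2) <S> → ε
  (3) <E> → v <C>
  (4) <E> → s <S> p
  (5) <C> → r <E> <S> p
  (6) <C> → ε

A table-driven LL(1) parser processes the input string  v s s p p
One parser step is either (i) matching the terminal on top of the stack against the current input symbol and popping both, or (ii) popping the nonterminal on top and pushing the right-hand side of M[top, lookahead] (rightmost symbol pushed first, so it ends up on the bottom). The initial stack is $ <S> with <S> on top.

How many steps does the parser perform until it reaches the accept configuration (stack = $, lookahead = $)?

10

step 1: stack=$ <S>  input=v s s p p $  — expand <S> → <E> s <E> p
step 2: stack=$ p <E> s <E>  input=v s s p p $  — expand <E> → v <C>
step 3: stack=$ p <E> s <C> v  input=v s s p p $  — match v
step 4: stack=$ p <E> s <C>  input=s s p p $  — expand <C> → ε
step 5: stack=$ p <E> s  input=s s p p $  — match s
step 6: stack=$ p <E>  input=s p p $  — expand <E> → s <S> p
step 7: stack=$ p p <S> s  input=s p p $  — match s
step 8: stack=$ p p <S>  input=p p $  — expand <S> → ε
step 9: stack=$ p p  input=p p $  — match p
step 10: stack=$ p  input=p $  — match p
Accept reached after 10 steps.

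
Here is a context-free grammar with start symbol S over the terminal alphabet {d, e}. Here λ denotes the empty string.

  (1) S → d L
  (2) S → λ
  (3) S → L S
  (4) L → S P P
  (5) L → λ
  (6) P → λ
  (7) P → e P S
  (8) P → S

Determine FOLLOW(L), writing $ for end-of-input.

{$, d, e}

FIRST(S) = {λ, d, e}  (via L S)
FIRST(P) = {λ, d, e}  (via S)
FIRST(L) = {λ, d, e}  (via S P P)
FOLLOW(S) includes $ since S is the start symbol.
FOLLOW(S): in S→L S, the suffix after S is empty (adds nothing new); in L→S P P, S is followed by P P with FIRST {λ, d, e}; in L→S P P, the suffix after S is nullable, so FOLLOW(S) ⊇ FOLLOW(L) = {$, d, e}; in P→e P S, the suffix after S is empty, so FOLLOW(S) ⊇ FOLLOW(P) = {$, d, e}; in P→S, the suffix after S is empty, so FOLLOW(S) ⊇ FOLLOW(P) = {$, d, e}. Thus FOLLOW(S) = {$, d, e}.
FOLLOW(L): in S→d L, the suffix after L is empty, so FOLLOW(L) ⊇ FOLLOW(S) = {$, d, e}; in S→L S, L is followed by S with FIRST {λ, d, e}; in S→L S, the suffix after L is nullable, so FOLLOW(L) ⊇ FOLLOW(S) = {$, d, e}. Thus FOLLOW(L) = {$, d, e}.
FOLLOW(P): in L→S P P (occurrence 1), P is followed by P with FIRST {λ, d, e}; in L→S P P (occurrence 1), the suffix after P is nullable, so FOLLOW(P) ⊇ FOLLOW(L) = {$, d, e}; in L→S P P (occurrence 2), the suffix after P is empty, so FOLLOW(P) ⊇ FOLLOW(L) = {$, d, e}; in P→e P S, P is followed by S with FIRST {λ, d, e}; in P→e P S, the suffix after P is nullable (adds nothing new). Thus FOLLOW(P) = {$, d, e}.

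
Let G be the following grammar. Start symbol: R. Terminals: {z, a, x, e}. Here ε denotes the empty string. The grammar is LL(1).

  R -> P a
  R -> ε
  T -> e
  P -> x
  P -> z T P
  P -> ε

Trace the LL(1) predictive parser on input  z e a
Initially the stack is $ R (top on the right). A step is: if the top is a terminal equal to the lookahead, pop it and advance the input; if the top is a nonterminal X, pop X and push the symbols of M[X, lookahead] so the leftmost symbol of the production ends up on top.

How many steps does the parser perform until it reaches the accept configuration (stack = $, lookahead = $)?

step 1: stack=$ R  input=z e a $  — expand R -> P a
step 2: stack=$ a P  input=z e a $  — expand P -> z T P
step 3: stack=$ a P T z  input=z e a $  — match z
step 4: stack=$ a P T  input=e a $  — expand T -> e
step 5: stack=$ a P e  input=e a $  — match e
step 6: stack=$ a P  input=a $  — expand P -> ε
step 7: stack=$ a  input=a $  — match a
Accept reached after 7 steps.

7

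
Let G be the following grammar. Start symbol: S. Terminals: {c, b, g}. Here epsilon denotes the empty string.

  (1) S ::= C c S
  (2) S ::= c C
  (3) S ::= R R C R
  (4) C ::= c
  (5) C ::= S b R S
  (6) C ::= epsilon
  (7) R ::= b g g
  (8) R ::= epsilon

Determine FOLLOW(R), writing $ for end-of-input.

FIRST(R): from R::=b g g we get {b}; from R::=epsilon we get {epsilon}. So FIRST(R) = {epsilon, b}.
FIRST(S): from S::=C c S we get {b, c}; from S::=c C we get {c}; from S::=R R C R we get {epsilon, b, c}. So FIRST(S) = {epsilon, b, c}.
FIRST(C): from C::=c we get {c}; from C::=S b R S we get {b, c}; from C::=epsilon we get {epsilon}. So FIRST(C) = {epsilon, b, c}.
FOLLOW(S) includes $ since S is the start symbol.
FOLLOW(S): in S::=C c S, the suffix after S is empty (adds nothing new); in C::=S b R S (occurrence 1), S is followed by b R S with FIRST {b}; in C::=S b R S (occurrence 2), the suffix after S is empty, so FOLLOW(S) ⊇ FOLLOW(C) = {$, b, c}. Thus FOLLOW(S) = {$, b, c}.
FOLLOW(C): in S::=C c S, C is followed by c S with FIRST {c}; in S::=c C, the suffix after C is empty, so FOLLOW(C) ⊇ FOLLOW(S) = {$, b, c}; in S::=R R C R, C is followed by R with FIRST {epsilon, b}; in S::=R R C R, the suffix after C is nullable, so FOLLOW(C) ⊇ FOLLOW(S) = {$, b, c}. Thus FOLLOW(C) = {$, b, c}.
FOLLOW(R): in S::=R R C R (occurrence 1), R is followed by R C R with FIRST {epsilon, b, c}; in S::=R R C R (occurrence 1), the suffix after R is nullable, so FOLLOW(R) ⊇ FOLLOW(S) = {$, b, c}; in S::=R R C R (occurrence 2), R is followed by C R with FIRST {epsilon, b, c}; in S::=R R C R (occurrence 2), the suffix after R is nullable, so FOLLOW(R) ⊇ FOLLOW(S) = {$, b, c}; in S::=R R C R (occurrence 3), the suffix after R is empty, so FOLLOW(R) ⊇ FOLLOW(S) = {$, b, c}; in C::=S b R S, R is followed by S with FIRST {epsilon, b, c}; in C::=S b R S, the suffix after R is nullable, so FOLLOW(R) ⊇ FOLLOW(C) = {$, b, c}. Thus FOLLOW(R) = {$, b, c}.

{$, b, c}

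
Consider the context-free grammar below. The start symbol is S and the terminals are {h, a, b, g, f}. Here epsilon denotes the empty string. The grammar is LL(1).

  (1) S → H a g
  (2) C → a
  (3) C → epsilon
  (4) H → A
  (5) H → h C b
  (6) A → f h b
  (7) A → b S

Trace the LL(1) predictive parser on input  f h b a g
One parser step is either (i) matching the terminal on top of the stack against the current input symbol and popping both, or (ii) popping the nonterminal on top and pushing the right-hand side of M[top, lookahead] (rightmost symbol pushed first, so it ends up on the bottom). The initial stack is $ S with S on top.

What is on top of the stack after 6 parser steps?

     Stack        Input        Action
  1  $ S          f h b a g $  expand S → H a g
  2  $ g a H      f h b a g $  expand H → A
  3  $ g a A      f h b a g $  expand A → f h b
  4  $ g a b h f  f h b a g $  match f
  5  $ g a b h    h b a g $    match h
  6  $ g a b      b a g $      match b
Stack after step 6: $ g a (top = a).

a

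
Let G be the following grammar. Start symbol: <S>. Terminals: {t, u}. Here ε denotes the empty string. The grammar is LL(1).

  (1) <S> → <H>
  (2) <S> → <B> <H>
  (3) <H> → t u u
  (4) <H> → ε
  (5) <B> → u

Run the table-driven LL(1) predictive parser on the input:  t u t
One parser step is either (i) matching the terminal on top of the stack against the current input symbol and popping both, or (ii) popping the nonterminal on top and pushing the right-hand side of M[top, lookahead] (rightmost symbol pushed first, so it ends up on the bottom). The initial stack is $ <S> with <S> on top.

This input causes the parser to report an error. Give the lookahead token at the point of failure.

t

step 1: stack=$ <S>  input=t u t $  — expand <S> → <H>
step 2: stack=$ <H>  input=t u t $  — expand <H> → t u u
step 3: stack=$ u u t  input=t u t $  — match t
step 4: stack=$ u u  input=u t $  — match u
step 5: stack=$ u  input=t $  — error: top is terminal u but lookahead is t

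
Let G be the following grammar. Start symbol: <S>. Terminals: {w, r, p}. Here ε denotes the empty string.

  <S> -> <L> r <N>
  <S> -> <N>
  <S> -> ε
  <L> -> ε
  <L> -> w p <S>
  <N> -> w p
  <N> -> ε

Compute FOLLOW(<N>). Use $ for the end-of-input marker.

{$, r}

FIRST(<L>): from <L>->ε we get {ε}; from <L>->w p <S> we get {w}. So FIRST(<L>) = {ε, w}.
FIRST(<N>): from <N>->w p we get {w}; from <N>->ε we get {ε}. So FIRST(<N>) = {ε, w}.
FIRST(<S>): from <S>-><L> r <N> we get {r, w}; from <S>-><N> we get {ε, w}; from <S>->ε we get {ε}. So FIRST(<S>) = {ε, r, w}.
FOLLOW(<S>) includes $ since <S> is the start symbol.
FOLLOW(<L>): in <S>-><L> r <N>, <L> is followed by r <N> with FIRST {r}. Thus FOLLOW(<L>) = {r}.
FOLLOW(<S>): in <L>->w p <S>, the suffix after <S> is empty, so FOLLOW(<S>) ⊇ FOLLOW(<L>) = {r}. Thus FOLLOW(<S>) = {$, r}.
FOLLOW(<N>): in <S>-><L> r <N>, the suffix after <N> is empty, so FOLLOW(<N>) ⊇ FOLLOW(<S>) = {$, r}; in <S>-><N>, the suffix after <N> is empty, so FOLLOW(<N>) ⊇ FOLLOW(<S>) = {$, r}. Thus FOLLOW(<N>) = {$, r}.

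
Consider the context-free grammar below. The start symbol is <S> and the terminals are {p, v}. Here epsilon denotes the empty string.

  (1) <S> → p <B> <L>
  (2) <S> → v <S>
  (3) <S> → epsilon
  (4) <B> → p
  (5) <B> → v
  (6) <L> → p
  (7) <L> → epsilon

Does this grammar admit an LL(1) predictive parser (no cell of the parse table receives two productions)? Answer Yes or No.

Yes

FIRST(<S>) = {epsilon, p, v}
FIRST(<B>) = {p, v}
FIRST(<L>) = {epsilon, p}
FOLLOW(<S>) = {$}
FOLLOW(<B>) = {$, p}
FOLLOW(<L>) = {$}
Each cell of M receives at most one production.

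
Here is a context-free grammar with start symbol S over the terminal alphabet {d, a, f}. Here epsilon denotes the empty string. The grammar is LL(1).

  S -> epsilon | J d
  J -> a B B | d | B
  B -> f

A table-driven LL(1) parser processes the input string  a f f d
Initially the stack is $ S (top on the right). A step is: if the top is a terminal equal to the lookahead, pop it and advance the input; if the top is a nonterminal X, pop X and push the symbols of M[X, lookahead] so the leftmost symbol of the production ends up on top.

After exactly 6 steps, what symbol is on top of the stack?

     Stack      Input      Action
  1  $ S        a f f d $  expand S -> J d
  2  $ d J      a f f d $  expand J -> a B B
  3  $ d B B a  a f f d $  match a
  4  $ d B B    f f d $    expand B -> f
  5  $ d B f    f f d $    match f
  6  $ d B      f d $      expand B -> f
Stack after step 6: $ d f (top = f).

f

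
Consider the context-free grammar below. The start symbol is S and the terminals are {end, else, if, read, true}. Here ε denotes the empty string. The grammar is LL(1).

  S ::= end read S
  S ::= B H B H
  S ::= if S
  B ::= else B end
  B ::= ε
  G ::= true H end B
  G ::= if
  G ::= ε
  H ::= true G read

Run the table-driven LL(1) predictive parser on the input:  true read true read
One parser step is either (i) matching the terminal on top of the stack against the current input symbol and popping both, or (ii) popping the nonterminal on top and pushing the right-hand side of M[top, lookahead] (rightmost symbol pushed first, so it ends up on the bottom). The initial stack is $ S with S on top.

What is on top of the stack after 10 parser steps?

      Stack              Input                  Action
   1  $ S                true read true read $  expand S ::= B H B H
   2  $ H B H B          true read true read $  expand B ::= ε
   3  $ H B H            true read true read $  expand H ::= true G read
   4  $ H B read G true  true read true read $  match true
   5  $ H B read G       read true read $       expand G ::= ε
   6  $ H B read         read true read $       match read
   7  $ H B              true read $            expand B ::= ε
   8  $ H                true read $            expand H ::= true G read
   9  $ read G true      true read $            match true
  10  $ read G           read $                 expand G ::= ε
Stack after step 10: $ read (top = read).

read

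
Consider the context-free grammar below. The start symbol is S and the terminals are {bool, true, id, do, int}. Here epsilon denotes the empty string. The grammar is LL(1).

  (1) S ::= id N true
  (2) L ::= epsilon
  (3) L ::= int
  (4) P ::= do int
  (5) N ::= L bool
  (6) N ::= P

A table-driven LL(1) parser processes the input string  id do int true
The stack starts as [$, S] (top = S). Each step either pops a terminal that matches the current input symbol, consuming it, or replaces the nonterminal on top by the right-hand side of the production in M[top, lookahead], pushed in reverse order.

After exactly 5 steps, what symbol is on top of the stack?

int

step 1: stack=$ S  input=id do int true $  — expand S ::= id N true
step 2: stack=$ true N id  input=id do int true $  — match id
step 3: stack=$ true N  input=do int true $  — expand N ::= P
step 4: stack=$ true P  input=do int true $  — expand P ::= do int
step 5: stack=$ true int do  input=do int true $  — match do
Stack after step 5: $ true int (top = int).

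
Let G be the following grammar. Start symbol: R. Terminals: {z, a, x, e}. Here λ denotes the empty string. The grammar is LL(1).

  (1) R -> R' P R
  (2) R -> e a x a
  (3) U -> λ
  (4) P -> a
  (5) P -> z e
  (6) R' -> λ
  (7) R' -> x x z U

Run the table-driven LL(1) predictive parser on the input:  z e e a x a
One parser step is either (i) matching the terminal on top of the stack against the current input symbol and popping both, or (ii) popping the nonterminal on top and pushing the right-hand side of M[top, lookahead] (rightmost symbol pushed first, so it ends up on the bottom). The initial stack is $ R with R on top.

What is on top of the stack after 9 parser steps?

a

     Stack      Input          Action
  1  $ R        z e e a x a $  expand R -> R' P R
  2  $ R P R'   z e e a x a $  expand R' -> λ
  3  $ R P      z e e a x a $  expand P -> z e
  4  $ R e z    z e e a x a $  match z
  5  $ R e      e e a x a $    match e
  6  $ R        e a x a $      expand R -> e a x a
  7  $ a x a e  e a x a $      match e
  8  $ a x a    a x a $        match a
  9  $ a x      x a $          match x
Stack after step 9: $ a (top = a).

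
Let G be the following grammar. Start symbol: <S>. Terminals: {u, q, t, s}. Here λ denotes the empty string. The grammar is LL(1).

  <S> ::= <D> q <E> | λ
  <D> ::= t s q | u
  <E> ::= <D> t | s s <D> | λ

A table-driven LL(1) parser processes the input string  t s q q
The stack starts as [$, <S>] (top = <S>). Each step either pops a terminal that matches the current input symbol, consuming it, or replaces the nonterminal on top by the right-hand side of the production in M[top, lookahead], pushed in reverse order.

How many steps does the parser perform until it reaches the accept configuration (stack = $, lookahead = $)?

7

step 1: stack=$ <S>  input=t s q q $  — expand <S> ::= <D> q <E>
step 2: stack=$ <E> q <D>  input=t s q q $  — expand <D> ::= t s q
step 3: stack=$ <E> q q s t  input=t s q q $  — match t
step 4: stack=$ <E> q q s  input=s q q $  — match s
step 5: stack=$ <E> q q  input=q q $  — match q
step 6: stack=$ <E> q  input=q $  — match q
step 7: stack=$ <E>  input=$  — expand <E> ::= λ
Accept reached after 7 steps.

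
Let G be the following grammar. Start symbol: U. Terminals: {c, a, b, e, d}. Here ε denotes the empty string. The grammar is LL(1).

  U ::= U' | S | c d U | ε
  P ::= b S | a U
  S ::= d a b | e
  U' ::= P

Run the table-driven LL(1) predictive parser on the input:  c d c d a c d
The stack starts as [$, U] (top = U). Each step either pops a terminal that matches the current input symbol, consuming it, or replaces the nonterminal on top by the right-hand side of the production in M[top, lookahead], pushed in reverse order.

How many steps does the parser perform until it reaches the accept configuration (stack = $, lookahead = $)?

14

step 1: stack=$ U  input=c d c d a c d $  — expand U ::= c d U
step 2: stack=$ U d c  input=c d c d a c d $  — match c
step 3: stack=$ U d  input=d c d a c d $  — match d
step 4: stack=$ U  input=c d a c d $  — expand U ::= c d U
step 5: stack=$ U d c  input=c d a c d $  — match c
step 6: stack=$ U d  input=d a c d $  — match d
step 7: stack=$ U  input=a c d $  — expand U ::= U'
step 8: stack=$ U'  input=a c d $  — expand U' ::= P
step 9: stack=$ P  input=a c d $  — expand P ::= a U
step 10: stack=$ U a  input=a c d $  — match a
step 11: stack=$ U  input=c d $  — expand U ::= c d U
step 12: stack=$ U d c  input=c d $  — match c
step 13: stack=$ U d  input=d $  — match d
step 14: stack=$ U  input=$  — expand U ::= ε
Accept reached after 14 steps.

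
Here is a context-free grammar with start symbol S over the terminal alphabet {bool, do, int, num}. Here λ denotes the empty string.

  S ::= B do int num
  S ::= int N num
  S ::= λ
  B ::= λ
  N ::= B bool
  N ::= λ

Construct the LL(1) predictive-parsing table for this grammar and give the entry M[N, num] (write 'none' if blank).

N ::= λ

FIRST(B) = {λ}
FIRST(S) = {λ, do, int}  (via B do int num)
FIRST(N) = {λ, bool}  (via B bool)
FOLLOW(S) includes $ since S is the start symbol.
FOLLOW(N): in S::=int N num, N is followed by num with FIRST {num}. Thus FOLLOW(N) = {num}.
For N ::= B bool: FIRST(B bool) = {bool}, so it goes in M[N, t] for t ∈ {bool}.
For N ::= λ: FIRST(λ) = {λ}, so it goes in M[N, t] for t ∈ {}; since λ ∈ FIRST, also for every t ∈ FOLLOW(N) = {num}.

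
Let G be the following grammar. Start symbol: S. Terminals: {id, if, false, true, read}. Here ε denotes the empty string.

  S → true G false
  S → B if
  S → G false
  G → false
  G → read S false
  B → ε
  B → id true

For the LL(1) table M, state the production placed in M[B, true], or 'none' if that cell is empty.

none

FIRST(G) = {false, read}
FIRST(B) = {ε, id}
FIRST(S) = {false, id, if, read, true}  (via B if, G false)
FOLLOW(S) includes $ since S is the start symbol.
FOLLOW(B): in S→B if, B is followed by if with FIRST {if}. Thus FOLLOW(B) = {if}.
For B → ε: FIRST(ε) = {ε}, so it goes in M[B, t] for t ∈ {}; since ε ∈ FIRST, also for every t ∈ FOLLOW(B) = {if}.
For B → id true: FIRST(id true) = {id}, so it goes in M[B, t] for t ∈ {id}.
None of these place a production in M[B, true].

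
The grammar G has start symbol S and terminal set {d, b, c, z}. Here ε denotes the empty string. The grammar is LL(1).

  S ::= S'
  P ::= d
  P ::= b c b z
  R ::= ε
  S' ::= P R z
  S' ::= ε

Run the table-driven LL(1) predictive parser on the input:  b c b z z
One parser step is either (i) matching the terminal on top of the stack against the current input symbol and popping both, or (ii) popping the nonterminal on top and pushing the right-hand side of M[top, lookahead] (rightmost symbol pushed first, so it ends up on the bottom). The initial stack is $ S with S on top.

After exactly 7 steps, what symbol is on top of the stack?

     Stack          Input        Action
  1  $ S            b c b z z $  expand S ::= S'
  2  $ S'           b c b z z $  expand S' ::= P R z
  3  $ z R P        b c b z z $  expand P ::= b c b z
  4  $ z R z b c b  b c b z z $  match b
  5  $ z R z b c    c b z z $    match c
  6  $ z R z b      b z z $      match b
  7  $ z R z        z z $        match z
Stack after step 7: $ z R (top = R).

R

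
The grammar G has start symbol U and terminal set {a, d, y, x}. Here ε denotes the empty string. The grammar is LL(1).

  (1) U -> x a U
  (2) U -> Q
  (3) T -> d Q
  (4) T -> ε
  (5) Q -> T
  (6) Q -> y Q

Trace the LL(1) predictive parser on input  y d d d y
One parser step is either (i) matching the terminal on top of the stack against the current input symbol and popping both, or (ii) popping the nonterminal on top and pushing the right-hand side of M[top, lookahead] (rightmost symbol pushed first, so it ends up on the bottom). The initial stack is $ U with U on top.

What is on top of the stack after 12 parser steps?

      Stack  Input        Action
   1  $ U    y d d d y $  expand U -> Q
   2  $ Q    y d d d y $  expand Q -> y Q
   3  $ Q y  y d d d y $  match y
   4  $ Q    d d d y $    expand Q -> T
   5  $ T    d d d y $    expand T -> d Q
   6  $ Q d  d d d y $    match d
   7  $ Q    d d y $      expand Q -> T
   8  $ T    d d y $      expand T -> d Q
   9  $ Q d  d d y $      match d
  10  $ Q    d y $        expand Q -> T
  11  $ T    d y $        expand T -> d Q
  12  $ Q d  d y $        match d
Stack after step 12: $ Q (top = Q).

Q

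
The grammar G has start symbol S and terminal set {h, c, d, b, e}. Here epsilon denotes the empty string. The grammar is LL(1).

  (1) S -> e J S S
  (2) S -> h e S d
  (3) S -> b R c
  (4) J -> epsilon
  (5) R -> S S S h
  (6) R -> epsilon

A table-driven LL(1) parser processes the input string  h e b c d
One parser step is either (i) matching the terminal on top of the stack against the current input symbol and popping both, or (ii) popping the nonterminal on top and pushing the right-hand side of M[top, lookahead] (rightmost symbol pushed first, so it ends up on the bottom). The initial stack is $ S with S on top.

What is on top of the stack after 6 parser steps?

     Stack      Input        Action
  1  $ S        h e b c d $  expand S -> h e S d
  2  $ d S e h  h e b c d $  match h
  3  $ d S e    e b c d $    match e
  4  $ d S      b c d $      expand S -> b R c
  5  $ d c R b  b c d $      match b
  6  $ d c R    c d $        expand R -> epsilon
Stack after step 6: $ d c (top = c).

c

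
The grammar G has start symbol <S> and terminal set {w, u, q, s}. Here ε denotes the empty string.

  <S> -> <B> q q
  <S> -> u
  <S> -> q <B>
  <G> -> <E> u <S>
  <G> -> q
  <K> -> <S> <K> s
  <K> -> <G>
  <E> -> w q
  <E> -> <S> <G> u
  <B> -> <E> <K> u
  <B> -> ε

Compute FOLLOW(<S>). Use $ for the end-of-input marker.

{$, q, s, u, w}

FIRST(<S>) = {q, u, w}  (via <B> q q)
FIRST(<E>) = {q, u, w}  (via <S> <G> u)
FIRST(<G>) = {q, u, w}  (via <E> u <S>)
FIRST(<B>) = {ε, q, u, w}  (via <E> <K> u)
FIRST(<K>) = {q, u, w}  (via <S> <K> s, <G>)
FOLLOW(<S>) includes $ since <S> is the start symbol.
FOLLOW(<K>): in <K>-><S> <K> s, <K> is followed by s with FIRST {s}; in <B>-><E> <K> u, <K> is followed by u with FIRST {u}. Thus FOLLOW(<K>) = {s, u}.
FOLLOW(<G>): in <K>-><G>, the suffix after <G> is empty, so FOLLOW(<G>) ⊇ FOLLOW(<K>) = {s, u}; in <E>-><S> <G> u, <G> is followed by u with FIRST {u}. Thus FOLLOW(<G>) = {s, u}.
FOLLOW(<S>): in <G>-><E> u <S>, the suffix after <S> is empty, so FOLLOW(<S>) ⊇ FOLLOW(<G>) = {s, u}; in <K>-><S> <K> s, <S> is followed by <K> s with FIRST {q, u, w}; in <E>-><S> <G> u, <S> is followed by <G> u with FIRST {q, u, w}. Thus FOLLOW(<S>) = {$, q, s, u, w}.
FOLLOW(<E>): in <G>-><E> u <S>, <E> is followed by u <S> with FIRST {u}; in <B>-><E> <K> u, <E> is followed by <K> u with FIRST {q, u, w}. Thus FOLLOW(<E>) = {q, u, w}.
FOLLOW(<B>): in <S>-><B> q q, <B> is followed by q q with FIRST {q}; in <S>->q <B>, the suffix after <B> is empty, so FOLLOW(<B>) ⊇ FOLLOW(<S>) = {$, q, s, u, w}. Thus FOLLOW(<B>) = {$, q, s, u, w}.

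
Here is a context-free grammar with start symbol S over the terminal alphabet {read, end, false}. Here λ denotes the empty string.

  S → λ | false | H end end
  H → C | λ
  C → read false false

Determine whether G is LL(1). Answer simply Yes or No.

FIRST(S) = {λ, end, false, read}
FIRST(H) = {λ, read}
FIRST(C) = {read}
FOLLOW(S) = {$}
FOLLOW(H) = {end}
FOLLOW(C) = {end}
Each cell of M receives at most one production.

Yes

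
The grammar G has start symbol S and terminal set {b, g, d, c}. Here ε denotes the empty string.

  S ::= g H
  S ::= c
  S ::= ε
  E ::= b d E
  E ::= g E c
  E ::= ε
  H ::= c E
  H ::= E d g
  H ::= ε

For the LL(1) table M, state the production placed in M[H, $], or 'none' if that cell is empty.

FIRST(S) = {ε, c, g}
FIRST(E) = {ε, b, g}
FIRST(H) = {ε, b, c, d, g}  (via E d g)
FOLLOW(S) includes $ since S is the start symbol.
FOLLOW(S): S appears on no right-hand side. Thus FOLLOW(S) = {$}.
FOLLOW(H): in S::=g H, the suffix after H is empty, so FOLLOW(H) ⊇ FOLLOW(S) = {$}. Thus FOLLOW(H) = {$}.
For H ::= c E: FIRST(c E) = {c}, so it goes in M[H, t] for t ∈ {c}.
For H ::= E d g: FIRST(E d g) = {b, d, g}, so it goes in M[H, t] for t ∈ {b, d, g}.
For H ::= ε: FIRST(ε) = {ε}, so it goes in M[H, t] for t ∈ {}; since ε ∈ FIRST, also for every t ∈ FOLLOW(H) = {$}.

H ::= ε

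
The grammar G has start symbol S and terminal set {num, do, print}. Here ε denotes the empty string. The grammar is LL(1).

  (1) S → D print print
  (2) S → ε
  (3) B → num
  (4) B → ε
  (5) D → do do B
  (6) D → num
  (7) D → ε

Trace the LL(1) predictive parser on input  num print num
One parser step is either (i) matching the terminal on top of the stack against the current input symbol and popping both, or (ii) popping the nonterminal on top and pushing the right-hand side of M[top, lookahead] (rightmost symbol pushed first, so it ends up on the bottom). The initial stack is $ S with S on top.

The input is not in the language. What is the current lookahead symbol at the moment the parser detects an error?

     Stack              Input            Action
  1  $ S                num print num $  expand S → D print print
  2  $ print print D    num print num $  expand D → num
  3  $ print print num  num print num $  match num
  4  $ print print      print num $      match print
  5  $ print            num $            error: top is terminal print but lookahead is num

num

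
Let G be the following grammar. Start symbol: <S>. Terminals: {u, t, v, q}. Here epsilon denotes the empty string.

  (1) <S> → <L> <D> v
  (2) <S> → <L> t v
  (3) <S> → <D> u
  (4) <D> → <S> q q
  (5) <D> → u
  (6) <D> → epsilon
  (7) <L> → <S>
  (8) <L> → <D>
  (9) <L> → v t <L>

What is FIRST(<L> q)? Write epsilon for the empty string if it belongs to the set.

FIRST(<S>): from <S>→<L> <D> v we get {t, u, v}; from <S>→<L> t v we get {t, u, v}; from <S>→<D> u we get {t, u, v}. So FIRST(<S>) = {t, u, v}.
FIRST(<D>): from <D>→<S> q q we get {t, u, v}; from <D>→u we get {u}; from <D>→epsilon we get {epsilon}. So FIRST(<D>) = {epsilon, t, u, v}.
FIRST(<L>): from <L>→<S> we get {t, u, v}; from <L>→<D> we get {epsilon, t, u, v}; from <L>→v t <L> we get {v}. So FIRST(<L>) = {epsilon, t, u, v}.
FIRST(<L> q): take FIRST of each symbol in turn, carrying on past any symbol whose FIRST contains epsilon; result {q, t, u, v}.

{q, t, u, v}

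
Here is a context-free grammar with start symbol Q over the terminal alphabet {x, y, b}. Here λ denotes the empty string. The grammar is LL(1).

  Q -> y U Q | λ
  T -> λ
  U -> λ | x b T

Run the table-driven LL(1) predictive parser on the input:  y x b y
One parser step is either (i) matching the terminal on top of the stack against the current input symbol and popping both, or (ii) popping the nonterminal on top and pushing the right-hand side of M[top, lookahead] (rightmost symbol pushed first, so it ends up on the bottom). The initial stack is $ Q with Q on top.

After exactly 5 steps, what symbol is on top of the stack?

T

step 1: stack=$ Q  input=y x b y $  — expand Q -> y U Q
step 2: stack=$ Q U y  input=y x b y $  — match y
step 3: stack=$ Q U  input=x b y $  — expand U -> x b T
step 4: stack=$ Q T b x  input=x b y $  — match x
step 5: stack=$ Q T b  input=b y $  — match b
Stack after step 5: $ Q T (top = T).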